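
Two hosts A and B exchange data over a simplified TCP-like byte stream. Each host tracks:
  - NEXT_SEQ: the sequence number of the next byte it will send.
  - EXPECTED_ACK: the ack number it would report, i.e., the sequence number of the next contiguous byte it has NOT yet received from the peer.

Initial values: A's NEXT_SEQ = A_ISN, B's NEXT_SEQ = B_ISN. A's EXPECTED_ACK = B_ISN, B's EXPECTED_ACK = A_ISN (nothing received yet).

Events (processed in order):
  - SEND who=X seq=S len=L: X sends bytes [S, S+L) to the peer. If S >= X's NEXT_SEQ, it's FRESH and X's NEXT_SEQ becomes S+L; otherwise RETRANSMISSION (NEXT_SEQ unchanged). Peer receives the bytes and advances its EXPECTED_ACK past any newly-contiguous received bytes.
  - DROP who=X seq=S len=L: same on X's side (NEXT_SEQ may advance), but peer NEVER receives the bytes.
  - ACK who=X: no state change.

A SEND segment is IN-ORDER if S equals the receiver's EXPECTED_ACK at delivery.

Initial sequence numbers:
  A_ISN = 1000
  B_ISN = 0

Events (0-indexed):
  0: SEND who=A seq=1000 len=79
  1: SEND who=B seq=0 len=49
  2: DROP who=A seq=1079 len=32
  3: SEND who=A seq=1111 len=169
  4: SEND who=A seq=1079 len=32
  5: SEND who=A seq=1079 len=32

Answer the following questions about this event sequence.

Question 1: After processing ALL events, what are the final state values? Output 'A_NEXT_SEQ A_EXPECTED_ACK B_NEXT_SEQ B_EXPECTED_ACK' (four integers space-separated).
Answer: 1280 49 49 1280

Derivation:
After event 0: A_seq=1079 A_ack=0 B_seq=0 B_ack=1079
After event 1: A_seq=1079 A_ack=49 B_seq=49 B_ack=1079
After event 2: A_seq=1111 A_ack=49 B_seq=49 B_ack=1079
After event 3: A_seq=1280 A_ack=49 B_seq=49 B_ack=1079
After event 4: A_seq=1280 A_ack=49 B_seq=49 B_ack=1280
After event 5: A_seq=1280 A_ack=49 B_seq=49 B_ack=1280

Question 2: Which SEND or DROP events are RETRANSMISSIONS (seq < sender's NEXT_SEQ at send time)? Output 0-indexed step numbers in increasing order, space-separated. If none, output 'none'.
Answer: 4 5

Derivation:
Step 0: SEND seq=1000 -> fresh
Step 1: SEND seq=0 -> fresh
Step 2: DROP seq=1079 -> fresh
Step 3: SEND seq=1111 -> fresh
Step 4: SEND seq=1079 -> retransmit
Step 5: SEND seq=1079 -> retransmit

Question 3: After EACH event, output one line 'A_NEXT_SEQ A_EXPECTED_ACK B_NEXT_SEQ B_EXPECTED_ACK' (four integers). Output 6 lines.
1079 0 0 1079
1079 49 49 1079
1111 49 49 1079
1280 49 49 1079
1280 49 49 1280
1280 49 49 1280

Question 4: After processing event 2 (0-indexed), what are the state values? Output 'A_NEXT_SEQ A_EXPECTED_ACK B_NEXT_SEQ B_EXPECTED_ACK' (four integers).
After event 0: A_seq=1079 A_ack=0 B_seq=0 B_ack=1079
After event 1: A_seq=1079 A_ack=49 B_seq=49 B_ack=1079
After event 2: A_seq=1111 A_ack=49 B_seq=49 B_ack=1079

1111 49 49 1079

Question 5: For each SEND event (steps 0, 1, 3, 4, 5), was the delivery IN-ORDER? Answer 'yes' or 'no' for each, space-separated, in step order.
Step 0: SEND seq=1000 -> in-order
Step 1: SEND seq=0 -> in-order
Step 3: SEND seq=1111 -> out-of-order
Step 4: SEND seq=1079 -> in-order
Step 5: SEND seq=1079 -> out-of-order

Answer: yes yes no yes no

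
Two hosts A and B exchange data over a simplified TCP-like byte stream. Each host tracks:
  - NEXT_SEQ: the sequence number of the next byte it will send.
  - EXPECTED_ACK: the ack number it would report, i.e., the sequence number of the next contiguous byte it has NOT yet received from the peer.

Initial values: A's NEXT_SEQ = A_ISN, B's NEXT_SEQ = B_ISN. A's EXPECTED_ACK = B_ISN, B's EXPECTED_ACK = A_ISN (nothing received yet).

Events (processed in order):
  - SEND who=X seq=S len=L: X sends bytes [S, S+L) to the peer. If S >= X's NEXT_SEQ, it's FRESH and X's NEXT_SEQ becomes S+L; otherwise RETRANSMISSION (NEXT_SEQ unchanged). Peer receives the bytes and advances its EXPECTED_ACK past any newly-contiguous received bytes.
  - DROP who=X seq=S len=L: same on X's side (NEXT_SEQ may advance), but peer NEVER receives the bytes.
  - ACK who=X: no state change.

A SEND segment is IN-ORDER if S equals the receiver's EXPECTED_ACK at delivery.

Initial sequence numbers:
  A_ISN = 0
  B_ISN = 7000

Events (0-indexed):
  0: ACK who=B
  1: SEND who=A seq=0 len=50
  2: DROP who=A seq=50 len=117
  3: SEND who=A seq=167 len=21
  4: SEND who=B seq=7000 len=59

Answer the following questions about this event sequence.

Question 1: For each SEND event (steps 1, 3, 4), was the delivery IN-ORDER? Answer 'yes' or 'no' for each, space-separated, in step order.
Answer: yes no yes

Derivation:
Step 1: SEND seq=0 -> in-order
Step 3: SEND seq=167 -> out-of-order
Step 4: SEND seq=7000 -> in-order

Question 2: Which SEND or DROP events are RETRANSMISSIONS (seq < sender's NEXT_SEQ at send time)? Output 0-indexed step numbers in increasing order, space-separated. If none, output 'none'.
Answer: none

Derivation:
Step 1: SEND seq=0 -> fresh
Step 2: DROP seq=50 -> fresh
Step 3: SEND seq=167 -> fresh
Step 4: SEND seq=7000 -> fresh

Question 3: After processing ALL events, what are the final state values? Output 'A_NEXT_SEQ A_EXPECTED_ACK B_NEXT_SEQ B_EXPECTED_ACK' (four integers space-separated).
Answer: 188 7059 7059 50

Derivation:
After event 0: A_seq=0 A_ack=7000 B_seq=7000 B_ack=0
After event 1: A_seq=50 A_ack=7000 B_seq=7000 B_ack=50
After event 2: A_seq=167 A_ack=7000 B_seq=7000 B_ack=50
After event 3: A_seq=188 A_ack=7000 B_seq=7000 B_ack=50
After event 4: A_seq=188 A_ack=7059 B_seq=7059 B_ack=50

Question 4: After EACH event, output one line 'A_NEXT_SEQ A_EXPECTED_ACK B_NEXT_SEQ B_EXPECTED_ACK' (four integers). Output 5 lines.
0 7000 7000 0
50 7000 7000 50
167 7000 7000 50
188 7000 7000 50
188 7059 7059 50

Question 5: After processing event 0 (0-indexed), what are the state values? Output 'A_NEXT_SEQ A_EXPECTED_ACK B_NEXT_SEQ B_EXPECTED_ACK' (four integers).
After event 0: A_seq=0 A_ack=7000 B_seq=7000 B_ack=0

0 7000 7000 0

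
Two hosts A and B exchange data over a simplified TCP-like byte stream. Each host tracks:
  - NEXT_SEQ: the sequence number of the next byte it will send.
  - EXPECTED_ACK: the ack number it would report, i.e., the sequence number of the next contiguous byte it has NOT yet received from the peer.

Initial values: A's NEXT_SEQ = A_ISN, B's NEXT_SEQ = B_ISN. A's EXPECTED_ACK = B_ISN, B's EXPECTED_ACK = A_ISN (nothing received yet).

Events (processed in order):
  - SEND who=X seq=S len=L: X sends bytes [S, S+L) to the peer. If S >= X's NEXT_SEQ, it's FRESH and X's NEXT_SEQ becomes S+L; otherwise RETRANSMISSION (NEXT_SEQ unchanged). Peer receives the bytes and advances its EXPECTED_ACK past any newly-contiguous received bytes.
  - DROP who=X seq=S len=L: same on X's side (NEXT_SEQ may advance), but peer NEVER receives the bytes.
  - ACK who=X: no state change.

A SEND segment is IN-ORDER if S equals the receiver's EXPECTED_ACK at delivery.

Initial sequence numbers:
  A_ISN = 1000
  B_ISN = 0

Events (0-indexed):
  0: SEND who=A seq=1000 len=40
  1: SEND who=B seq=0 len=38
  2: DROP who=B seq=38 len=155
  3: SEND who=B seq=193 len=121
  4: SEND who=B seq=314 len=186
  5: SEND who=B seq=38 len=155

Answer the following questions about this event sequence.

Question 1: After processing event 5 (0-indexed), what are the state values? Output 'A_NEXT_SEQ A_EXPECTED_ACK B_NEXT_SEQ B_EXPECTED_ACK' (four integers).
After event 0: A_seq=1040 A_ack=0 B_seq=0 B_ack=1040
After event 1: A_seq=1040 A_ack=38 B_seq=38 B_ack=1040
After event 2: A_seq=1040 A_ack=38 B_seq=193 B_ack=1040
After event 3: A_seq=1040 A_ack=38 B_seq=314 B_ack=1040
After event 4: A_seq=1040 A_ack=38 B_seq=500 B_ack=1040
After event 5: A_seq=1040 A_ack=500 B_seq=500 B_ack=1040

1040 500 500 1040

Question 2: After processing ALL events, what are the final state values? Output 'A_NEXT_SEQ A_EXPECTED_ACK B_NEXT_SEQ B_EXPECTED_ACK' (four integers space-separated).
Answer: 1040 500 500 1040

Derivation:
After event 0: A_seq=1040 A_ack=0 B_seq=0 B_ack=1040
After event 1: A_seq=1040 A_ack=38 B_seq=38 B_ack=1040
After event 2: A_seq=1040 A_ack=38 B_seq=193 B_ack=1040
After event 3: A_seq=1040 A_ack=38 B_seq=314 B_ack=1040
After event 4: A_seq=1040 A_ack=38 B_seq=500 B_ack=1040
After event 5: A_seq=1040 A_ack=500 B_seq=500 B_ack=1040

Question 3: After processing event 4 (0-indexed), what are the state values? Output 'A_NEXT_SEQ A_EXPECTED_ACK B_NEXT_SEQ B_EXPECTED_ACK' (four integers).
After event 0: A_seq=1040 A_ack=0 B_seq=0 B_ack=1040
After event 1: A_seq=1040 A_ack=38 B_seq=38 B_ack=1040
After event 2: A_seq=1040 A_ack=38 B_seq=193 B_ack=1040
After event 3: A_seq=1040 A_ack=38 B_seq=314 B_ack=1040
After event 4: A_seq=1040 A_ack=38 B_seq=500 B_ack=1040

1040 38 500 1040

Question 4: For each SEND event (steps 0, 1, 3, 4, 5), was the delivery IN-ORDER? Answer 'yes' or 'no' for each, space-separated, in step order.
Step 0: SEND seq=1000 -> in-order
Step 1: SEND seq=0 -> in-order
Step 3: SEND seq=193 -> out-of-order
Step 4: SEND seq=314 -> out-of-order
Step 5: SEND seq=38 -> in-order

Answer: yes yes no no yes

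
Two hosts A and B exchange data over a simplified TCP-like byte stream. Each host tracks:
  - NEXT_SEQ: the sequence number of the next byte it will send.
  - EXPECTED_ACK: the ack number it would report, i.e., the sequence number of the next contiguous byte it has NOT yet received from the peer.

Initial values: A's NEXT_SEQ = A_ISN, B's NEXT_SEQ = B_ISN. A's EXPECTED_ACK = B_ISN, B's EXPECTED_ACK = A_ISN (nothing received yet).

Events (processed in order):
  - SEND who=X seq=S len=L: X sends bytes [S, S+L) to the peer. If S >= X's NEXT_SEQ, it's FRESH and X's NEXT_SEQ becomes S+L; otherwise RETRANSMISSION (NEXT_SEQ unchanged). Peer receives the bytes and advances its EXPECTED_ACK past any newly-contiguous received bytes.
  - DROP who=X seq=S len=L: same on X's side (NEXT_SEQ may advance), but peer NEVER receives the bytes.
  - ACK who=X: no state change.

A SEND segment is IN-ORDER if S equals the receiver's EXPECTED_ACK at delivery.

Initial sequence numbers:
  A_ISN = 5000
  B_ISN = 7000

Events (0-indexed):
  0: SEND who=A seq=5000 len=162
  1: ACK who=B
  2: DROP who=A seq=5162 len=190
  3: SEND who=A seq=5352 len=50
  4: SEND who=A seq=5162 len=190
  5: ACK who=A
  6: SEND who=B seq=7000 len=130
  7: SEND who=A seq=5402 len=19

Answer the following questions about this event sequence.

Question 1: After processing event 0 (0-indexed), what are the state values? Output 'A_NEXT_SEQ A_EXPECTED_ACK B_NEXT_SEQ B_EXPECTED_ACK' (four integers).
After event 0: A_seq=5162 A_ack=7000 B_seq=7000 B_ack=5162

5162 7000 7000 5162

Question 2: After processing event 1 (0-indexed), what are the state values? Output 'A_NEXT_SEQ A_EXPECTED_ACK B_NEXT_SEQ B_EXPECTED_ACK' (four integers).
After event 0: A_seq=5162 A_ack=7000 B_seq=7000 B_ack=5162
After event 1: A_seq=5162 A_ack=7000 B_seq=7000 B_ack=5162

5162 7000 7000 5162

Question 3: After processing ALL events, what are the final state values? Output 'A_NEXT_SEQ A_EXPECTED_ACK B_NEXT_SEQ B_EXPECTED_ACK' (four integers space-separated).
After event 0: A_seq=5162 A_ack=7000 B_seq=7000 B_ack=5162
After event 1: A_seq=5162 A_ack=7000 B_seq=7000 B_ack=5162
After event 2: A_seq=5352 A_ack=7000 B_seq=7000 B_ack=5162
After event 3: A_seq=5402 A_ack=7000 B_seq=7000 B_ack=5162
After event 4: A_seq=5402 A_ack=7000 B_seq=7000 B_ack=5402
After event 5: A_seq=5402 A_ack=7000 B_seq=7000 B_ack=5402
After event 6: A_seq=5402 A_ack=7130 B_seq=7130 B_ack=5402
After event 7: A_seq=5421 A_ack=7130 B_seq=7130 B_ack=5421

Answer: 5421 7130 7130 5421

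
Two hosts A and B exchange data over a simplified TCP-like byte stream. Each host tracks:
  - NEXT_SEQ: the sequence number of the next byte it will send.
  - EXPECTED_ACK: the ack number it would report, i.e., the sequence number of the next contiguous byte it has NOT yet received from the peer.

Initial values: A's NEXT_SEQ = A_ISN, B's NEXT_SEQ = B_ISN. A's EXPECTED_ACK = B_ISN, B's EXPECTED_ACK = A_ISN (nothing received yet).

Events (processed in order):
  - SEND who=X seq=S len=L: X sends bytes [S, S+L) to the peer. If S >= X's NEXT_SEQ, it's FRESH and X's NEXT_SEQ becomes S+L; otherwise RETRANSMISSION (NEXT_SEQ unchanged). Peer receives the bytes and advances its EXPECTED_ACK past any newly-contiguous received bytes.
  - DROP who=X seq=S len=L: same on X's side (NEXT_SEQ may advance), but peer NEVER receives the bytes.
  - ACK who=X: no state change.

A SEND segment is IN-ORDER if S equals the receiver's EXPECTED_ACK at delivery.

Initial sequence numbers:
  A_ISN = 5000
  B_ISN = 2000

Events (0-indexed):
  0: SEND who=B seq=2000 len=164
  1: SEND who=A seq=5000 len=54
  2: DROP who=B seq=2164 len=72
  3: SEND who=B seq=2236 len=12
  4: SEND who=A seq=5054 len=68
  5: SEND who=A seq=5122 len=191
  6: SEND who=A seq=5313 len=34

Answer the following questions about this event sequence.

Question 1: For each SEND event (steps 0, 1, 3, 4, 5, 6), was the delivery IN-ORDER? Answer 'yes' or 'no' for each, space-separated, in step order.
Answer: yes yes no yes yes yes

Derivation:
Step 0: SEND seq=2000 -> in-order
Step 1: SEND seq=5000 -> in-order
Step 3: SEND seq=2236 -> out-of-order
Step 4: SEND seq=5054 -> in-order
Step 5: SEND seq=5122 -> in-order
Step 6: SEND seq=5313 -> in-order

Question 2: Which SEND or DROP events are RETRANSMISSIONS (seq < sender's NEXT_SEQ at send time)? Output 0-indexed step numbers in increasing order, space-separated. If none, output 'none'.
Step 0: SEND seq=2000 -> fresh
Step 1: SEND seq=5000 -> fresh
Step 2: DROP seq=2164 -> fresh
Step 3: SEND seq=2236 -> fresh
Step 4: SEND seq=5054 -> fresh
Step 5: SEND seq=5122 -> fresh
Step 6: SEND seq=5313 -> fresh

Answer: none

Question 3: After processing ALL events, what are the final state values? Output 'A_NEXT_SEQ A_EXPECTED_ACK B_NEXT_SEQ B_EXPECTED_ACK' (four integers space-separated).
After event 0: A_seq=5000 A_ack=2164 B_seq=2164 B_ack=5000
After event 1: A_seq=5054 A_ack=2164 B_seq=2164 B_ack=5054
After event 2: A_seq=5054 A_ack=2164 B_seq=2236 B_ack=5054
After event 3: A_seq=5054 A_ack=2164 B_seq=2248 B_ack=5054
After event 4: A_seq=5122 A_ack=2164 B_seq=2248 B_ack=5122
After event 5: A_seq=5313 A_ack=2164 B_seq=2248 B_ack=5313
After event 6: A_seq=5347 A_ack=2164 B_seq=2248 B_ack=5347

Answer: 5347 2164 2248 5347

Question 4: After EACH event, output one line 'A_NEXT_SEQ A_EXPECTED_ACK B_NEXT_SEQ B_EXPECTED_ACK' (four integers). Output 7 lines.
5000 2164 2164 5000
5054 2164 2164 5054
5054 2164 2236 5054
5054 2164 2248 5054
5122 2164 2248 5122
5313 2164 2248 5313
5347 2164 2248 5347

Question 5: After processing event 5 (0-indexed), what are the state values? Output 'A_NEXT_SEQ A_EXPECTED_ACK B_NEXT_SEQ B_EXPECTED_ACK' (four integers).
After event 0: A_seq=5000 A_ack=2164 B_seq=2164 B_ack=5000
After event 1: A_seq=5054 A_ack=2164 B_seq=2164 B_ack=5054
After event 2: A_seq=5054 A_ack=2164 B_seq=2236 B_ack=5054
After event 3: A_seq=5054 A_ack=2164 B_seq=2248 B_ack=5054
After event 4: A_seq=5122 A_ack=2164 B_seq=2248 B_ack=5122
After event 5: A_seq=5313 A_ack=2164 B_seq=2248 B_ack=5313

5313 2164 2248 5313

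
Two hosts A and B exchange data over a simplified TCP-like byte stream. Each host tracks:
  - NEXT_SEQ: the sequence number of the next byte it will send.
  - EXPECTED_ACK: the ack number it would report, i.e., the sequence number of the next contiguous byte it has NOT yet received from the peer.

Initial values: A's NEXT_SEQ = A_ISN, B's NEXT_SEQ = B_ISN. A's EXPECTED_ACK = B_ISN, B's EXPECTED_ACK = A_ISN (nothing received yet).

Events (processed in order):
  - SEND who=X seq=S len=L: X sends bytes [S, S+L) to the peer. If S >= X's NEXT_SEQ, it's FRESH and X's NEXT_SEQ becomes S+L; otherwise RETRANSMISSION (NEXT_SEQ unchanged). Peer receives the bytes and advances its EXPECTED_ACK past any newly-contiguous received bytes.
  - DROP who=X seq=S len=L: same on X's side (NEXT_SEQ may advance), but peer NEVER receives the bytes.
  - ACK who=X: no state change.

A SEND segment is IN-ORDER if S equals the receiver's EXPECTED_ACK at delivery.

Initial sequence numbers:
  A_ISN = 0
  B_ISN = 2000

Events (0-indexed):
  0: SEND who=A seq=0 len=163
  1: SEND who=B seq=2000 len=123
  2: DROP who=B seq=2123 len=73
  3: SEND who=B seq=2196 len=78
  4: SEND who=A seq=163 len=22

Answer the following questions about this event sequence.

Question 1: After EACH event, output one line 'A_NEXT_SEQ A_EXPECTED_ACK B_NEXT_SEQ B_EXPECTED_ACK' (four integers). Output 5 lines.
163 2000 2000 163
163 2123 2123 163
163 2123 2196 163
163 2123 2274 163
185 2123 2274 185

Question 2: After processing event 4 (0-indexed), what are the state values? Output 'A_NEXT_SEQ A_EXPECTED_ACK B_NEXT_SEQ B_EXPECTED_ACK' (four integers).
After event 0: A_seq=163 A_ack=2000 B_seq=2000 B_ack=163
After event 1: A_seq=163 A_ack=2123 B_seq=2123 B_ack=163
After event 2: A_seq=163 A_ack=2123 B_seq=2196 B_ack=163
After event 3: A_seq=163 A_ack=2123 B_seq=2274 B_ack=163
After event 4: A_seq=185 A_ack=2123 B_seq=2274 B_ack=185

185 2123 2274 185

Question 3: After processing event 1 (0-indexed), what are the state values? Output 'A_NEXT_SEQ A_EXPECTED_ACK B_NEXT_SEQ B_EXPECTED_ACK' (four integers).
After event 0: A_seq=163 A_ack=2000 B_seq=2000 B_ack=163
After event 1: A_seq=163 A_ack=2123 B_seq=2123 B_ack=163

163 2123 2123 163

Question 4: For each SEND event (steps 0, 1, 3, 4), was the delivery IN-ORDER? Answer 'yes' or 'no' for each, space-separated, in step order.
Step 0: SEND seq=0 -> in-order
Step 1: SEND seq=2000 -> in-order
Step 3: SEND seq=2196 -> out-of-order
Step 4: SEND seq=163 -> in-order

Answer: yes yes no yes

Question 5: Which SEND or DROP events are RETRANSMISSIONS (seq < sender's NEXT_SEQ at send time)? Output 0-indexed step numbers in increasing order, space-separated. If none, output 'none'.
Step 0: SEND seq=0 -> fresh
Step 1: SEND seq=2000 -> fresh
Step 2: DROP seq=2123 -> fresh
Step 3: SEND seq=2196 -> fresh
Step 4: SEND seq=163 -> fresh

Answer: none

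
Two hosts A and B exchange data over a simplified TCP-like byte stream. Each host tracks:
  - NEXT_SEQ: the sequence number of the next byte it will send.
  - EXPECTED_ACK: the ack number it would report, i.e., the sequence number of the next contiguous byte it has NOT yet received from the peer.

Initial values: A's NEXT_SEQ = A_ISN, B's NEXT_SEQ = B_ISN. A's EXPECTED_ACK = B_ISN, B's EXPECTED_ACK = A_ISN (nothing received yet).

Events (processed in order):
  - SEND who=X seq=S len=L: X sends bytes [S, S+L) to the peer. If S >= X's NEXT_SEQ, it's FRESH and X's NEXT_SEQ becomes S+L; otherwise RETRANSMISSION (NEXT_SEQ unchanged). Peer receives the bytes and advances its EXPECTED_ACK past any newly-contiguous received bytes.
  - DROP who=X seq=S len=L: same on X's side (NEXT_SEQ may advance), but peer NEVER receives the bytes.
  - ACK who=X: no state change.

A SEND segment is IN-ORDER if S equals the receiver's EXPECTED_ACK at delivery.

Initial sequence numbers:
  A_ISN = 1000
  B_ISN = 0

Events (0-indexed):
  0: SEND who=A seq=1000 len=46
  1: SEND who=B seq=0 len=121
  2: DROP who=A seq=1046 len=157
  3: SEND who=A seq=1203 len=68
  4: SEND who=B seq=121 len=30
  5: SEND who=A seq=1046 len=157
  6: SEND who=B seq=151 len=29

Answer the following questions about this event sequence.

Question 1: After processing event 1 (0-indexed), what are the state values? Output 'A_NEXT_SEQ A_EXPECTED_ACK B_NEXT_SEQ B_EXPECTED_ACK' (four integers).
After event 0: A_seq=1046 A_ack=0 B_seq=0 B_ack=1046
After event 1: A_seq=1046 A_ack=121 B_seq=121 B_ack=1046

1046 121 121 1046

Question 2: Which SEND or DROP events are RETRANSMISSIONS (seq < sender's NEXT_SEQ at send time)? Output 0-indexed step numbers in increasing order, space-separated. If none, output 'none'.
Step 0: SEND seq=1000 -> fresh
Step 1: SEND seq=0 -> fresh
Step 2: DROP seq=1046 -> fresh
Step 3: SEND seq=1203 -> fresh
Step 4: SEND seq=121 -> fresh
Step 5: SEND seq=1046 -> retransmit
Step 6: SEND seq=151 -> fresh

Answer: 5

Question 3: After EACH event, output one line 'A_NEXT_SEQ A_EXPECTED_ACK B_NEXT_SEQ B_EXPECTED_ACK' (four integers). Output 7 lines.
1046 0 0 1046
1046 121 121 1046
1203 121 121 1046
1271 121 121 1046
1271 151 151 1046
1271 151 151 1271
1271 180 180 1271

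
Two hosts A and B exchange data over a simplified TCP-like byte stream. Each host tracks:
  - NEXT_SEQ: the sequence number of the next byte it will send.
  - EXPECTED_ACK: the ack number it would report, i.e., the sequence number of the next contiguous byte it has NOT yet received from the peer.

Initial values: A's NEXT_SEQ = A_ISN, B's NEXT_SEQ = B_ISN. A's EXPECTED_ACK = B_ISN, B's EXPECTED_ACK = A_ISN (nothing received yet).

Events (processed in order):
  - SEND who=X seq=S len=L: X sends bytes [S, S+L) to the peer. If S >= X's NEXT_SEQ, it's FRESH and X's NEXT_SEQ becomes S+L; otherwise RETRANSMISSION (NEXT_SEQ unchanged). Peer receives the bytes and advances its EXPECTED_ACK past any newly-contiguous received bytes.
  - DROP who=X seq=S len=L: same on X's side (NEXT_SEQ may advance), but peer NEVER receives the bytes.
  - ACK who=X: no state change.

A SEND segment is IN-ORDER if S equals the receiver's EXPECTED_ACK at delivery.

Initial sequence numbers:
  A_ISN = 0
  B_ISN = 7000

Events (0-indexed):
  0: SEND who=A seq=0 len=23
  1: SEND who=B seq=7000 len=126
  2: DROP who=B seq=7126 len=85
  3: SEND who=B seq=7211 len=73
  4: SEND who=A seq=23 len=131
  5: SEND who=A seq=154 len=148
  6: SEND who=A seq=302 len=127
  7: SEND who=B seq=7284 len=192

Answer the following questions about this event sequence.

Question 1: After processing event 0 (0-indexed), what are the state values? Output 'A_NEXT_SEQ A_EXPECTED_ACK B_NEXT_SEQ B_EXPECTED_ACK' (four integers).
After event 0: A_seq=23 A_ack=7000 B_seq=7000 B_ack=23

23 7000 7000 23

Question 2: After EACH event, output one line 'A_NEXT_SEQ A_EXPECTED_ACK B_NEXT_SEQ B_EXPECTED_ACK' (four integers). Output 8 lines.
23 7000 7000 23
23 7126 7126 23
23 7126 7211 23
23 7126 7284 23
154 7126 7284 154
302 7126 7284 302
429 7126 7284 429
429 7126 7476 429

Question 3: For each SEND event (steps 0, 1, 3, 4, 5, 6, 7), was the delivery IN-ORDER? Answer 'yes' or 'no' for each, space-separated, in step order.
Step 0: SEND seq=0 -> in-order
Step 1: SEND seq=7000 -> in-order
Step 3: SEND seq=7211 -> out-of-order
Step 4: SEND seq=23 -> in-order
Step 5: SEND seq=154 -> in-order
Step 6: SEND seq=302 -> in-order
Step 7: SEND seq=7284 -> out-of-order

Answer: yes yes no yes yes yes no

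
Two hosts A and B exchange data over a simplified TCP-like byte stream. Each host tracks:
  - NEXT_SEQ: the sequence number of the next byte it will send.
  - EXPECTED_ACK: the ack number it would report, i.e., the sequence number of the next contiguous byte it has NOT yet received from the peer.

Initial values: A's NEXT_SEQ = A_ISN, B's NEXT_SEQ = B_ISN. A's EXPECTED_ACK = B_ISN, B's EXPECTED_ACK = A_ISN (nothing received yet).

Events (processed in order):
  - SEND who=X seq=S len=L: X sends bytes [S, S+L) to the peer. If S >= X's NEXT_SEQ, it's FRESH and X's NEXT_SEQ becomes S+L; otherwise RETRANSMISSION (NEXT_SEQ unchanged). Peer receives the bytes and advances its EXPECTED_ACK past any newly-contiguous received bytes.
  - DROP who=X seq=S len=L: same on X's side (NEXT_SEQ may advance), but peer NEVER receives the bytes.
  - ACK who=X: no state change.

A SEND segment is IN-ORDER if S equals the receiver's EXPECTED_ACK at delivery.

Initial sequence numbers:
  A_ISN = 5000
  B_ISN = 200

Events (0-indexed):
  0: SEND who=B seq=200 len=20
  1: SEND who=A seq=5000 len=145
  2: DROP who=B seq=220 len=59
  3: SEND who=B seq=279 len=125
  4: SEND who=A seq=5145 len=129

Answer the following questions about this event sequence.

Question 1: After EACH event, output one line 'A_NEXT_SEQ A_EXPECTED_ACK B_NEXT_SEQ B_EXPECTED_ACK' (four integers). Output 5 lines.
5000 220 220 5000
5145 220 220 5145
5145 220 279 5145
5145 220 404 5145
5274 220 404 5274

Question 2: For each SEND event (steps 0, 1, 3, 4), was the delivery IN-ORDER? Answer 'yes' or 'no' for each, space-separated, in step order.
Step 0: SEND seq=200 -> in-order
Step 1: SEND seq=5000 -> in-order
Step 3: SEND seq=279 -> out-of-order
Step 4: SEND seq=5145 -> in-order

Answer: yes yes no yes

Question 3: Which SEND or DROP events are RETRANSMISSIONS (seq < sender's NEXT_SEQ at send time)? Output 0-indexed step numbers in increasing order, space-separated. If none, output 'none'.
Step 0: SEND seq=200 -> fresh
Step 1: SEND seq=5000 -> fresh
Step 2: DROP seq=220 -> fresh
Step 3: SEND seq=279 -> fresh
Step 4: SEND seq=5145 -> fresh

Answer: none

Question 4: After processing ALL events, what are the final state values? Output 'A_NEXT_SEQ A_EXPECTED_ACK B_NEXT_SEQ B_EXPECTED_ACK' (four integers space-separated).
Answer: 5274 220 404 5274

Derivation:
After event 0: A_seq=5000 A_ack=220 B_seq=220 B_ack=5000
After event 1: A_seq=5145 A_ack=220 B_seq=220 B_ack=5145
After event 2: A_seq=5145 A_ack=220 B_seq=279 B_ack=5145
After event 3: A_seq=5145 A_ack=220 B_seq=404 B_ack=5145
After event 4: A_seq=5274 A_ack=220 B_seq=404 B_ack=5274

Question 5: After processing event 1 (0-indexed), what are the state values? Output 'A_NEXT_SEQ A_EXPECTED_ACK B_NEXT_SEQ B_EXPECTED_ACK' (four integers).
After event 0: A_seq=5000 A_ack=220 B_seq=220 B_ack=5000
After event 1: A_seq=5145 A_ack=220 B_seq=220 B_ack=5145

5145 220 220 5145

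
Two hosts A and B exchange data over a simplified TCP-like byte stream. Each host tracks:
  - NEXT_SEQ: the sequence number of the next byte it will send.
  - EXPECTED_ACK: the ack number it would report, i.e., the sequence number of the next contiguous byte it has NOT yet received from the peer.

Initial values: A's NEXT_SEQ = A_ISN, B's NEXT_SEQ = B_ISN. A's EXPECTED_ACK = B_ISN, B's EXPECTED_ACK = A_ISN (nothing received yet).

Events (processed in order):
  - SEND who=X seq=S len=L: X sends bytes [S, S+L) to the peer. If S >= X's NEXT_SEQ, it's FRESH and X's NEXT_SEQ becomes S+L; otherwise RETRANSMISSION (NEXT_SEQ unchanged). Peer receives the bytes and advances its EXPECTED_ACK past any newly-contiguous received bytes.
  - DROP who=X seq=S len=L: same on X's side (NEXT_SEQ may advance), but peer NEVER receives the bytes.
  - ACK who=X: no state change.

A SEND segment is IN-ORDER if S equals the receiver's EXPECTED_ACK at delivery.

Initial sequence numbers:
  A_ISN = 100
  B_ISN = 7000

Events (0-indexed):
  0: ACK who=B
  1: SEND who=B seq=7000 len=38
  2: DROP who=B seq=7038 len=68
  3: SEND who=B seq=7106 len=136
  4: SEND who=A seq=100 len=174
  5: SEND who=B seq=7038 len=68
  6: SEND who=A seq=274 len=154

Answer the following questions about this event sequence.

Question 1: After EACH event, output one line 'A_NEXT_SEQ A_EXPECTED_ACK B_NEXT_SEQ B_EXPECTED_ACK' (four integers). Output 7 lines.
100 7000 7000 100
100 7038 7038 100
100 7038 7106 100
100 7038 7242 100
274 7038 7242 274
274 7242 7242 274
428 7242 7242 428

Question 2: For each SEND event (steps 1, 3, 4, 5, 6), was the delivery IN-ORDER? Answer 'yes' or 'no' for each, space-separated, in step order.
Answer: yes no yes yes yes

Derivation:
Step 1: SEND seq=7000 -> in-order
Step 3: SEND seq=7106 -> out-of-order
Step 4: SEND seq=100 -> in-order
Step 5: SEND seq=7038 -> in-order
Step 6: SEND seq=274 -> in-order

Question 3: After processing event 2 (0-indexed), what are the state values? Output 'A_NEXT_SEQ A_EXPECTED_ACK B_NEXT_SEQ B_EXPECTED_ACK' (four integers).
After event 0: A_seq=100 A_ack=7000 B_seq=7000 B_ack=100
After event 1: A_seq=100 A_ack=7038 B_seq=7038 B_ack=100
After event 2: A_seq=100 A_ack=7038 B_seq=7106 B_ack=100

100 7038 7106 100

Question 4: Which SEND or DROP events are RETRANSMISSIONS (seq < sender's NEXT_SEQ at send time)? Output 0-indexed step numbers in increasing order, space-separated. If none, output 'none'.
Answer: 5

Derivation:
Step 1: SEND seq=7000 -> fresh
Step 2: DROP seq=7038 -> fresh
Step 3: SEND seq=7106 -> fresh
Step 4: SEND seq=100 -> fresh
Step 5: SEND seq=7038 -> retransmit
Step 6: SEND seq=274 -> fresh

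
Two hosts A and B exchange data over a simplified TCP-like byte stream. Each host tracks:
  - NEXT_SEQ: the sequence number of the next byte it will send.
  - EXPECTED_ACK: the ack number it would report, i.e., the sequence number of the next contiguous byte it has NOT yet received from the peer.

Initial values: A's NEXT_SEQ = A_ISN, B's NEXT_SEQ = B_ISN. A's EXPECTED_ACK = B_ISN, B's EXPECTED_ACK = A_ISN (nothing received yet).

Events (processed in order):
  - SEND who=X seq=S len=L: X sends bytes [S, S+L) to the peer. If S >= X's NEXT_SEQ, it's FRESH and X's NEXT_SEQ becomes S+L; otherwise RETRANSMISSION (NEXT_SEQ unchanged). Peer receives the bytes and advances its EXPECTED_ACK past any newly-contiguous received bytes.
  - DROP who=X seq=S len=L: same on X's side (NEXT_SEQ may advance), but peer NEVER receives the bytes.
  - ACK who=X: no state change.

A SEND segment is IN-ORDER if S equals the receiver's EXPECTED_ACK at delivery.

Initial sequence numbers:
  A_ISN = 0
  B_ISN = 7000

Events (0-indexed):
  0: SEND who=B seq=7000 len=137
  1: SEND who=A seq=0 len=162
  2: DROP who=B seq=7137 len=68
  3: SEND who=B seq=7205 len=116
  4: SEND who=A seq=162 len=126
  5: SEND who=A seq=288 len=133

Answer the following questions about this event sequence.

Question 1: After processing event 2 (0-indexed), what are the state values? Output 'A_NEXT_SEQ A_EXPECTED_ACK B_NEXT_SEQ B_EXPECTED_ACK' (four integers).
After event 0: A_seq=0 A_ack=7137 B_seq=7137 B_ack=0
After event 1: A_seq=162 A_ack=7137 B_seq=7137 B_ack=162
After event 2: A_seq=162 A_ack=7137 B_seq=7205 B_ack=162

162 7137 7205 162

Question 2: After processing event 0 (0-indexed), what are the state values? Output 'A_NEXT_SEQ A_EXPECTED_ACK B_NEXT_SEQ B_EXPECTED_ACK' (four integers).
After event 0: A_seq=0 A_ack=7137 B_seq=7137 B_ack=0

0 7137 7137 0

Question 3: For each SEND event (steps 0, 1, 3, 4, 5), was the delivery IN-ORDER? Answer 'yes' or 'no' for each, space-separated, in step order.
Answer: yes yes no yes yes

Derivation:
Step 0: SEND seq=7000 -> in-order
Step 1: SEND seq=0 -> in-order
Step 3: SEND seq=7205 -> out-of-order
Step 4: SEND seq=162 -> in-order
Step 5: SEND seq=288 -> in-order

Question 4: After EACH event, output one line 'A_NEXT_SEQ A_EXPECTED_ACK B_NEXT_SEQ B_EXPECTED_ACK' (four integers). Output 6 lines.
0 7137 7137 0
162 7137 7137 162
162 7137 7205 162
162 7137 7321 162
288 7137 7321 288
421 7137 7321 421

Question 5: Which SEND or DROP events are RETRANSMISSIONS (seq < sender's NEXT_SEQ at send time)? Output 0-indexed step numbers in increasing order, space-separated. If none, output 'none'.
Answer: none

Derivation:
Step 0: SEND seq=7000 -> fresh
Step 1: SEND seq=0 -> fresh
Step 2: DROP seq=7137 -> fresh
Step 3: SEND seq=7205 -> fresh
Step 4: SEND seq=162 -> fresh
Step 5: SEND seq=288 -> fresh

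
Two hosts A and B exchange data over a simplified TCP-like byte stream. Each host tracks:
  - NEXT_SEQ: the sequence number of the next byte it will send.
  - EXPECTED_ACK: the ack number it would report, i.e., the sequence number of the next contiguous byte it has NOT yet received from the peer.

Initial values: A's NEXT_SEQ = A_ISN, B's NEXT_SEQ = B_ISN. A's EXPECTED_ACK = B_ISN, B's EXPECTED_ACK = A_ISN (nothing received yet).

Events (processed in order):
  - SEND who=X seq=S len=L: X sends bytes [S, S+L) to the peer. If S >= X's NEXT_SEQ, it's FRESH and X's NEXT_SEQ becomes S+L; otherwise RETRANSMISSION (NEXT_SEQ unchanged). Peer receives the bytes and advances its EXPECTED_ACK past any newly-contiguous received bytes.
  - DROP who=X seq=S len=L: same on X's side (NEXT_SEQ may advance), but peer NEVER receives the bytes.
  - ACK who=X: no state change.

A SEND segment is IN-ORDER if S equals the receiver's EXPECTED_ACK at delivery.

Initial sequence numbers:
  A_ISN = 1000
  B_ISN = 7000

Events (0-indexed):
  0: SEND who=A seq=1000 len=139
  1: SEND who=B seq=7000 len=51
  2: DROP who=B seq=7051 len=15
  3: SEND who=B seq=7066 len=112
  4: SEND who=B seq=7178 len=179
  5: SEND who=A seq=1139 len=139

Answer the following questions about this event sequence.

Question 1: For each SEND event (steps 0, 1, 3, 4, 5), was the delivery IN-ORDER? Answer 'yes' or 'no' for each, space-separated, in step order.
Step 0: SEND seq=1000 -> in-order
Step 1: SEND seq=7000 -> in-order
Step 3: SEND seq=7066 -> out-of-order
Step 4: SEND seq=7178 -> out-of-order
Step 5: SEND seq=1139 -> in-order

Answer: yes yes no no yes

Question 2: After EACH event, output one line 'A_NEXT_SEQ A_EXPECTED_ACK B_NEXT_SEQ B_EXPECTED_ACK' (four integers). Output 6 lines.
1139 7000 7000 1139
1139 7051 7051 1139
1139 7051 7066 1139
1139 7051 7178 1139
1139 7051 7357 1139
1278 7051 7357 1278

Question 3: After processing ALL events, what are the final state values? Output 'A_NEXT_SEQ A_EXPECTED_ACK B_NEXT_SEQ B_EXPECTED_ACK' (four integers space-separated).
After event 0: A_seq=1139 A_ack=7000 B_seq=7000 B_ack=1139
After event 1: A_seq=1139 A_ack=7051 B_seq=7051 B_ack=1139
After event 2: A_seq=1139 A_ack=7051 B_seq=7066 B_ack=1139
After event 3: A_seq=1139 A_ack=7051 B_seq=7178 B_ack=1139
After event 4: A_seq=1139 A_ack=7051 B_seq=7357 B_ack=1139
After event 5: A_seq=1278 A_ack=7051 B_seq=7357 B_ack=1278

Answer: 1278 7051 7357 1278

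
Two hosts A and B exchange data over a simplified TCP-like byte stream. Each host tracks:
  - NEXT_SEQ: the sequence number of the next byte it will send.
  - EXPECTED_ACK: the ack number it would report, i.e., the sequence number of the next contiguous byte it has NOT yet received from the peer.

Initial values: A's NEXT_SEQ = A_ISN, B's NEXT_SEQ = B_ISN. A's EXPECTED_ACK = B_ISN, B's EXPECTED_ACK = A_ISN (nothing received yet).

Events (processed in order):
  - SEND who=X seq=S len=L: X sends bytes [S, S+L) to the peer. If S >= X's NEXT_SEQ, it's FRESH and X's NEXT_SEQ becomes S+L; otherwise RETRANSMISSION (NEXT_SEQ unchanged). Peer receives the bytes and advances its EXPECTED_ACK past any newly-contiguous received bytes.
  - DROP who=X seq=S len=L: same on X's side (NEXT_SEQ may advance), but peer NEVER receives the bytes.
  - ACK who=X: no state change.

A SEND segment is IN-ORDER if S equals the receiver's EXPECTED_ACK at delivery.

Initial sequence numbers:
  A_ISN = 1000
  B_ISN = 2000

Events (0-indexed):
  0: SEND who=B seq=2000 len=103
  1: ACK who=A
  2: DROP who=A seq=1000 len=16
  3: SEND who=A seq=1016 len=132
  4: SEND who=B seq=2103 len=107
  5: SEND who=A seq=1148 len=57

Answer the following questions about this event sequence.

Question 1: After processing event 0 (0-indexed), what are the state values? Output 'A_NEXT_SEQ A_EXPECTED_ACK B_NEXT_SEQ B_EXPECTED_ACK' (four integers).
After event 0: A_seq=1000 A_ack=2103 B_seq=2103 B_ack=1000

1000 2103 2103 1000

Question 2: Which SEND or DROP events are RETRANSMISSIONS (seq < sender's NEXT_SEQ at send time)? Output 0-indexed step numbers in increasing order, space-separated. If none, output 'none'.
Step 0: SEND seq=2000 -> fresh
Step 2: DROP seq=1000 -> fresh
Step 3: SEND seq=1016 -> fresh
Step 4: SEND seq=2103 -> fresh
Step 5: SEND seq=1148 -> fresh

Answer: none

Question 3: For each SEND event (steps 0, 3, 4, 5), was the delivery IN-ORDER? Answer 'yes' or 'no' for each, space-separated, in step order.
Answer: yes no yes no

Derivation:
Step 0: SEND seq=2000 -> in-order
Step 3: SEND seq=1016 -> out-of-order
Step 4: SEND seq=2103 -> in-order
Step 5: SEND seq=1148 -> out-of-order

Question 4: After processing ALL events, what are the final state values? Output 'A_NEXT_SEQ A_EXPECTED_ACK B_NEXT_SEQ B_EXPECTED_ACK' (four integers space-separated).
After event 0: A_seq=1000 A_ack=2103 B_seq=2103 B_ack=1000
After event 1: A_seq=1000 A_ack=2103 B_seq=2103 B_ack=1000
After event 2: A_seq=1016 A_ack=2103 B_seq=2103 B_ack=1000
After event 3: A_seq=1148 A_ack=2103 B_seq=2103 B_ack=1000
After event 4: A_seq=1148 A_ack=2210 B_seq=2210 B_ack=1000
After event 5: A_seq=1205 A_ack=2210 B_seq=2210 B_ack=1000

Answer: 1205 2210 2210 1000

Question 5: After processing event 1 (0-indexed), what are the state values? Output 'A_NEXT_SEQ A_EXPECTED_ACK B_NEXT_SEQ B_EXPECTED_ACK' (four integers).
After event 0: A_seq=1000 A_ack=2103 B_seq=2103 B_ack=1000
After event 1: A_seq=1000 A_ack=2103 B_seq=2103 B_ack=1000

1000 2103 2103 1000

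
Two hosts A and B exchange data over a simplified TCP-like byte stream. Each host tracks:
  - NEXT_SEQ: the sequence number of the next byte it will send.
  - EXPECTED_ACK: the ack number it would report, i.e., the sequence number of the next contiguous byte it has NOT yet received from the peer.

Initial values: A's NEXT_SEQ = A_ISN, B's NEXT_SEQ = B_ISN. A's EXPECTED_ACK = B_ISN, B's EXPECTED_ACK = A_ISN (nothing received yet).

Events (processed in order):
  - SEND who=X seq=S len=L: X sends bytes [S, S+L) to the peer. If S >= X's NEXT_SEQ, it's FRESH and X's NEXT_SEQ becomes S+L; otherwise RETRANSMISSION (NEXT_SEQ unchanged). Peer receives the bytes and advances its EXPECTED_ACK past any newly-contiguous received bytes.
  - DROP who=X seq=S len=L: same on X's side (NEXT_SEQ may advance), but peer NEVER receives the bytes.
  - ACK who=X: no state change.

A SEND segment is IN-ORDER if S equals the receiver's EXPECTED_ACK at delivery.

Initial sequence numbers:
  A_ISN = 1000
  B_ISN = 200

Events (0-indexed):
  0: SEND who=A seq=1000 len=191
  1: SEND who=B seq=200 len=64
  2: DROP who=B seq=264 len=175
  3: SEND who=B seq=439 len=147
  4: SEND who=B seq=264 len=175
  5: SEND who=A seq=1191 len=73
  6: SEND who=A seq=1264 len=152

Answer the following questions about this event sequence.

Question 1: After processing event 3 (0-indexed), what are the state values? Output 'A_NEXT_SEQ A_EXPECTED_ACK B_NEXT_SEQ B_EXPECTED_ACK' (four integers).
After event 0: A_seq=1191 A_ack=200 B_seq=200 B_ack=1191
After event 1: A_seq=1191 A_ack=264 B_seq=264 B_ack=1191
After event 2: A_seq=1191 A_ack=264 B_seq=439 B_ack=1191
After event 3: A_seq=1191 A_ack=264 B_seq=586 B_ack=1191

1191 264 586 1191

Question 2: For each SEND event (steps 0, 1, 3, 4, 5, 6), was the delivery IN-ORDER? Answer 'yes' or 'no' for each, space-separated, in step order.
Step 0: SEND seq=1000 -> in-order
Step 1: SEND seq=200 -> in-order
Step 3: SEND seq=439 -> out-of-order
Step 4: SEND seq=264 -> in-order
Step 5: SEND seq=1191 -> in-order
Step 6: SEND seq=1264 -> in-order

Answer: yes yes no yes yes yes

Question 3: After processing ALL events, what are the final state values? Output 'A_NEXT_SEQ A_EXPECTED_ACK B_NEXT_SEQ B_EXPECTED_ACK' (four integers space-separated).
After event 0: A_seq=1191 A_ack=200 B_seq=200 B_ack=1191
After event 1: A_seq=1191 A_ack=264 B_seq=264 B_ack=1191
After event 2: A_seq=1191 A_ack=264 B_seq=439 B_ack=1191
After event 3: A_seq=1191 A_ack=264 B_seq=586 B_ack=1191
After event 4: A_seq=1191 A_ack=586 B_seq=586 B_ack=1191
After event 5: A_seq=1264 A_ack=586 B_seq=586 B_ack=1264
After event 6: A_seq=1416 A_ack=586 B_seq=586 B_ack=1416

Answer: 1416 586 586 1416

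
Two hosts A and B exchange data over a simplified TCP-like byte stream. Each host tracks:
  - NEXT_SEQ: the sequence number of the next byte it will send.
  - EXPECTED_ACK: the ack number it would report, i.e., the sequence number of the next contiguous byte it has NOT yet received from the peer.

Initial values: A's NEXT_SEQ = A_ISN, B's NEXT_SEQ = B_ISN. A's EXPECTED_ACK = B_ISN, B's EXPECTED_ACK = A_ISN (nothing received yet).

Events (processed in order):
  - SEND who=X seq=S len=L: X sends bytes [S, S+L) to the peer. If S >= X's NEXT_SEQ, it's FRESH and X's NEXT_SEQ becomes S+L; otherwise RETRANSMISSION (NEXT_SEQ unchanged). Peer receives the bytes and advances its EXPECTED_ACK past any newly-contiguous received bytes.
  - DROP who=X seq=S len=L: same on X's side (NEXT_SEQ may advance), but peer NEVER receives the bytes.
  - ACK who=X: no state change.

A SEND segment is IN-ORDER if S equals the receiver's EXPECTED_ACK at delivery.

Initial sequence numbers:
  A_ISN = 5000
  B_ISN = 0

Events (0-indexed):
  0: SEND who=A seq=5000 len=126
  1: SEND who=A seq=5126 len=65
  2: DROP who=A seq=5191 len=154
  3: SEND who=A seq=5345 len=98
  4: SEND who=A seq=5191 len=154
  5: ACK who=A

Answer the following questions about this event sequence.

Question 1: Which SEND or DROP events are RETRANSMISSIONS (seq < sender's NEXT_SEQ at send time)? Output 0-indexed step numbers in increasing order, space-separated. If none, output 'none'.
Answer: 4

Derivation:
Step 0: SEND seq=5000 -> fresh
Step 1: SEND seq=5126 -> fresh
Step 2: DROP seq=5191 -> fresh
Step 3: SEND seq=5345 -> fresh
Step 4: SEND seq=5191 -> retransmit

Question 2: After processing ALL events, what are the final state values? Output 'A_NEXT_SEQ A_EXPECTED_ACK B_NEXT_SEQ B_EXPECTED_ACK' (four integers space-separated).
Answer: 5443 0 0 5443

Derivation:
After event 0: A_seq=5126 A_ack=0 B_seq=0 B_ack=5126
After event 1: A_seq=5191 A_ack=0 B_seq=0 B_ack=5191
After event 2: A_seq=5345 A_ack=0 B_seq=0 B_ack=5191
After event 3: A_seq=5443 A_ack=0 B_seq=0 B_ack=5191
After event 4: A_seq=5443 A_ack=0 B_seq=0 B_ack=5443
After event 5: A_seq=5443 A_ack=0 B_seq=0 B_ack=5443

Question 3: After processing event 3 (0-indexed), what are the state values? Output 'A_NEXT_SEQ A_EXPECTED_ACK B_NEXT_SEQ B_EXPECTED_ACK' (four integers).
After event 0: A_seq=5126 A_ack=0 B_seq=0 B_ack=5126
After event 1: A_seq=5191 A_ack=0 B_seq=0 B_ack=5191
After event 2: A_seq=5345 A_ack=0 B_seq=0 B_ack=5191
After event 3: A_seq=5443 A_ack=0 B_seq=0 B_ack=5191

5443 0 0 5191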